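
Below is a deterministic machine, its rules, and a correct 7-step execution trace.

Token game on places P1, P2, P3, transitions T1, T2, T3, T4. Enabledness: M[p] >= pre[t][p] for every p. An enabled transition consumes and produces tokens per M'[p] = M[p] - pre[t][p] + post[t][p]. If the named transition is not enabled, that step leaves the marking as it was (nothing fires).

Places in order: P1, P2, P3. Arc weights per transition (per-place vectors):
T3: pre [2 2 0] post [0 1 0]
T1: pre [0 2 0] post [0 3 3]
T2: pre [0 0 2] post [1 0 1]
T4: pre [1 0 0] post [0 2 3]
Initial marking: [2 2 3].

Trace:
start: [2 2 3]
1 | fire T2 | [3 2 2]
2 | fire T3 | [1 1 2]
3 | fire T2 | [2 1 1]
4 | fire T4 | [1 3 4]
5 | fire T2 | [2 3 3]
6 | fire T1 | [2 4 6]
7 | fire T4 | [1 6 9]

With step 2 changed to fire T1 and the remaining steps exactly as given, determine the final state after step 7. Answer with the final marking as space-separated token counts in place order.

3 8 12

(re-executing from step 2 with the substitution; state before step 2: [3 2 2])
2 | fire T1 | [3 3 5]
3 | fire T2 | [4 3 4]
4 | fire T4 | [3 5 7]
5 | fire T2 | [4 5 6]
6 | fire T1 | [4 6 9]
7 | fire T4 | [3 8 12]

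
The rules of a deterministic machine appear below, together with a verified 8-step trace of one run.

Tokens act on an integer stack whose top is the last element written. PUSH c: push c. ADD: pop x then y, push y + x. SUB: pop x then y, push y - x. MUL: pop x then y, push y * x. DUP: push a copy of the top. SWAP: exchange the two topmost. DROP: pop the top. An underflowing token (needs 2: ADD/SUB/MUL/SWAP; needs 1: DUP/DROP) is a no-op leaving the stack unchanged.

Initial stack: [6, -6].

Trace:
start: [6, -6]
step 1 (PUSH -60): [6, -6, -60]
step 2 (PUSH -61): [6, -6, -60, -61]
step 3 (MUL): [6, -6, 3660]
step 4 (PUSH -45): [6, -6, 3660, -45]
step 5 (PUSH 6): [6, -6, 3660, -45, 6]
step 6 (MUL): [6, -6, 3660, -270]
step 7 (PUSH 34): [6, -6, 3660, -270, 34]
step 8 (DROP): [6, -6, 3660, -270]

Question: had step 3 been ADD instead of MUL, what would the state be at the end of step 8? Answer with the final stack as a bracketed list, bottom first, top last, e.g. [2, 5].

[6, -6, -121, -270]

(re-executing from step 3 with the substitution; state before step 3: [6, -6, -60, -61])
step 3 (ADD): [6, -6, -121]
step 4 (PUSH -45): [6, -6, -121, -45]
step 5 (PUSH 6): [6, -6, -121, -45, 6]
step 6 (MUL): [6, -6, -121, -270]
step 7 (PUSH 34): [6, -6, -121, -270, 34]
step 8 (DROP): [6, -6, -121, -270]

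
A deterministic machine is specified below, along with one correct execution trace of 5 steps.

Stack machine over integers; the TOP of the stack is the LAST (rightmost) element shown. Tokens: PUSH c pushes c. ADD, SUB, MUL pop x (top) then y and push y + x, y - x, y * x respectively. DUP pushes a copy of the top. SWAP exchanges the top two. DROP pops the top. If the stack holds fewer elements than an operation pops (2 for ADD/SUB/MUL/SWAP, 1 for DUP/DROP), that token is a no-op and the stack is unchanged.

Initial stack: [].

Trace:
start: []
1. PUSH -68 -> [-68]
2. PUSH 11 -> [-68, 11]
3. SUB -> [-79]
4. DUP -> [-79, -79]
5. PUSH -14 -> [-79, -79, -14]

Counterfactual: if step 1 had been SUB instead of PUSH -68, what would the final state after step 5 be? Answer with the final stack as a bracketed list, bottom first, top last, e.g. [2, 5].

[11, 11, -14]

(re-executing from step 1 with the substitution; state before step 1: [])
1. SUB -> []
2. PUSH 11 -> [11]
3. SUB -> [11]
4. DUP -> [11, 11]
5. PUSH -14 -> [11, 11, -14]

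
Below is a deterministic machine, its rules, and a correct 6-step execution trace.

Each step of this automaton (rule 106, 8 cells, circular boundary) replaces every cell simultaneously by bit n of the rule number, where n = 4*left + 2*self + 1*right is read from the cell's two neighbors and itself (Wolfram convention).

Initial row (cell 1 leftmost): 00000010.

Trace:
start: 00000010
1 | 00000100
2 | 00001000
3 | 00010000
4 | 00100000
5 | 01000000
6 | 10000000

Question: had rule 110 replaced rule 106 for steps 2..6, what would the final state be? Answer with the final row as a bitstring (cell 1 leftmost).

(re-executing steps 2..6 under rule 110; state before step 2: 00000100)
2 | 00001100
3 | 00011100
4 | 00110100
5 | 01111100
6 | 11000100

11000100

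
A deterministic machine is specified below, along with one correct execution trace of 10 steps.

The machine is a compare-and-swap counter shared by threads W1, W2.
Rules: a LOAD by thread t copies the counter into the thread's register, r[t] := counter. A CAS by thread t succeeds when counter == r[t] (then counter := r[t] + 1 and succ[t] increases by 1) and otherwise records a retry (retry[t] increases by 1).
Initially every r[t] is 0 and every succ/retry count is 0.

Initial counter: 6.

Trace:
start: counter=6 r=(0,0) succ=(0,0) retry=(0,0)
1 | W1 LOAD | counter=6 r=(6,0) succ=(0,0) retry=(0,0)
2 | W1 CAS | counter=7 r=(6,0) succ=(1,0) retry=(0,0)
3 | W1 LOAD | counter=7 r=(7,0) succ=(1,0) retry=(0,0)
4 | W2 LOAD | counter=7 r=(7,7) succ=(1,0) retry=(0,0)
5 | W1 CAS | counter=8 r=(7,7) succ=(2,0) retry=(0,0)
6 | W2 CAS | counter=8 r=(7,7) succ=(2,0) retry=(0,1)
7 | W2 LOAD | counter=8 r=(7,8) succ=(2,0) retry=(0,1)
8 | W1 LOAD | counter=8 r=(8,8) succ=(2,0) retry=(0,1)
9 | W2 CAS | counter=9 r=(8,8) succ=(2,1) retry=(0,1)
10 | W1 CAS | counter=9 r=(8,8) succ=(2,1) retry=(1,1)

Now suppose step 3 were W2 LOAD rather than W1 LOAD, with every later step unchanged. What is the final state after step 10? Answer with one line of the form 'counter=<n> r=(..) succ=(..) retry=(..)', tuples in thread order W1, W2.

(re-executing from step 3 with the substitution; state before step 3: counter=7 r=(6,0) succ=(1,0) retry=(0,0))
3 | W2 LOAD | counter=7 r=(6,7) succ=(1,0) retry=(0,0)
4 | W2 LOAD | counter=7 r=(6,7) succ=(1,0) retry=(0,0)
5 | W1 CAS | counter=7 r=(6,7) succ=(1,0) retry=(1,0)
6 | W2 CAS | counter=8 r=(6,7) succ=(1,1) retry=(1,0)
7 | W2 LOAD | counter=8 r=(6,8) succ=(1,1) retry=(1,0)
8 | W1 LOAD | counter=8 r=(8,8) succ=(1,1) retry=(1,0)
9 | W2 CAS | counter=9 r=(8,8) succ=(1,2) retry=(1,0)
10 | W1 CAS | counter=9 r=(8,8) succ=(1,2) retry=(2,0)

counter=9 r=(8,8) succ=(1,2) retry=(2,0)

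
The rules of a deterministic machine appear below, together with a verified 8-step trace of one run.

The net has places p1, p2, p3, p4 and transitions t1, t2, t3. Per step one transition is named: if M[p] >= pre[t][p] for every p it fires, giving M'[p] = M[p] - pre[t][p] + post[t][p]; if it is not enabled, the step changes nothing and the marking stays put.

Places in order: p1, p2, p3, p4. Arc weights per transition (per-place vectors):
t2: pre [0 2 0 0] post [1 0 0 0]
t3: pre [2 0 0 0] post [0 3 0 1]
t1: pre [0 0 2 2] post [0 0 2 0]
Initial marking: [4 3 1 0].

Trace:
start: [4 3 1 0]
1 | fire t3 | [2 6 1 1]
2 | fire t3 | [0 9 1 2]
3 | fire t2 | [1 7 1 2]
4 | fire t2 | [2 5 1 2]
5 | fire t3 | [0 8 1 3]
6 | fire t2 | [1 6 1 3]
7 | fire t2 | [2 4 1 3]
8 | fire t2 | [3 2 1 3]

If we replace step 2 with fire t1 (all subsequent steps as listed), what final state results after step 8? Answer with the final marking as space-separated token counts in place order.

(re-executing from step 2 with the substitution; state before step 2: [2 6 1 1])
2 | fire t1 | [2 6 1 1]
3 | fire t2 | [3 4 1 1]
4 | fire t2 | [4 2 1 1]
5 | fire t3 | [2 5 1 2]
6 | fire t2 | [3 3 1 2]
7 | fire t2 | [4 1 1 2]
8 | fire t2 | [4 1 1 2]

4 1 1 2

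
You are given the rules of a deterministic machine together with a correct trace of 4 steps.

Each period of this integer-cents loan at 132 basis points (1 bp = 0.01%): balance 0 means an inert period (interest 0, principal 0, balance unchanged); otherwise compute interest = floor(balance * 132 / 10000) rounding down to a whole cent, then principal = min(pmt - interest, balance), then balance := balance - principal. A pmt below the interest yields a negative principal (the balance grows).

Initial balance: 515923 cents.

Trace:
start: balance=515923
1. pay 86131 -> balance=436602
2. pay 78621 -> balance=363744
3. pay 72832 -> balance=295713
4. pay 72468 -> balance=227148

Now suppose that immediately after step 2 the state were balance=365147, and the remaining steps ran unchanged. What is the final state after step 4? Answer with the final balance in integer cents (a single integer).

state after step 2 := balance=365147
3. pay 72832 -> balance=297134
4. pay 72468 -> balance=228588

228588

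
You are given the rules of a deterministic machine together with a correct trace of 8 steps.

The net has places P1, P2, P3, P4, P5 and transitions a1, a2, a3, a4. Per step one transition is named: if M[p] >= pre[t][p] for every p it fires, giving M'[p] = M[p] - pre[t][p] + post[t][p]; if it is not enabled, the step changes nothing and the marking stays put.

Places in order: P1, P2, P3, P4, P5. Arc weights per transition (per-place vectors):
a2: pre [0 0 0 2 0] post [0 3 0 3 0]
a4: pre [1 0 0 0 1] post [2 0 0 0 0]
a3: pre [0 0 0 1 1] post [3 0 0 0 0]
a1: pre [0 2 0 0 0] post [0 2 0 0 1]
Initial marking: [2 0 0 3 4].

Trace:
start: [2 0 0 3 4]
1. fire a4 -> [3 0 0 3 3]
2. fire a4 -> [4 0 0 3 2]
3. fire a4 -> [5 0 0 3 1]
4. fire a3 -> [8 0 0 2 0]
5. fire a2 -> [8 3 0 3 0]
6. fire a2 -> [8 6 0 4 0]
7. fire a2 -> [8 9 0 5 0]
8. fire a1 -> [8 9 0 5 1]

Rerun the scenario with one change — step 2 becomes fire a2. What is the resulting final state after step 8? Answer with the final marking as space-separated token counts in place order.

7 12 0 6 2

(re-executing from step 2 with the substitution; state before step 2: [3 0 0 3 3])
2. fire a2 -> [3 3 0 4 3]
3. fire a4 -> [4 3 0 4 2]
4. fire a3 -> [7 3 0 3 1]
5. fire a2 -> [7 6 0 4 1]
6. fire a2 -> [7 9 0 5 1]
7. fire a2 -> [7 12 0 6 1]
8. fire a1 -> [7 12 0 6 2]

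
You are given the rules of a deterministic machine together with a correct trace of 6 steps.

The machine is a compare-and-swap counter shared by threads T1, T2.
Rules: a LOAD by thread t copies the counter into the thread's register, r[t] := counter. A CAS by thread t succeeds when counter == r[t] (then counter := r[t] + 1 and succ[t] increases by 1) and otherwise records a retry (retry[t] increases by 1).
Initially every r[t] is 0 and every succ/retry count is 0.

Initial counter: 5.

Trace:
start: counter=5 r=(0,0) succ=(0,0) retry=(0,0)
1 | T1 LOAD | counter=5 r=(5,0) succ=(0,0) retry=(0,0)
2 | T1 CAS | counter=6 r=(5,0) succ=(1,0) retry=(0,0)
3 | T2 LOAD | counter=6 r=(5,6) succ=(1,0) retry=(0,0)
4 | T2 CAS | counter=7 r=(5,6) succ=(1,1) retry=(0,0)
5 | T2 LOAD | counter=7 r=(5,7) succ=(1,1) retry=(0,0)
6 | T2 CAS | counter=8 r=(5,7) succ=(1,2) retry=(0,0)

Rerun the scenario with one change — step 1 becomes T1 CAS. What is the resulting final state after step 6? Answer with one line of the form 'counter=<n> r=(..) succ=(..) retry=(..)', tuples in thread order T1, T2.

counter=7 r=(0,6) succ=(0,2) retry=(2,0)

(re-executing from step 1 with the substitution; state before step 1: counter=5 r=(0,0) succ=(0,0) retry=(0,0))
1 | T1 CAS | counter=5 r=(0,0) succ=(0,0) retry=(1,0)
2 | T1 CAS | counter=5 r=(0,0) succ=(0,0) retry=(2,0)
3 | T2 LOAD | counter=5 r=(0,5) succ=(0,0) retry=(2,0)
4 | T2 CAS | counter=6 r=(0,5) succ=(0,1) retry=(2,0)
5 | T2 LOAD | counter=6 r=(0,6) succ=(0,1) retry=(2,0)
6 | T2 CAS | counter=7 r=(0,6) succ=(0,2) retry=(2,0)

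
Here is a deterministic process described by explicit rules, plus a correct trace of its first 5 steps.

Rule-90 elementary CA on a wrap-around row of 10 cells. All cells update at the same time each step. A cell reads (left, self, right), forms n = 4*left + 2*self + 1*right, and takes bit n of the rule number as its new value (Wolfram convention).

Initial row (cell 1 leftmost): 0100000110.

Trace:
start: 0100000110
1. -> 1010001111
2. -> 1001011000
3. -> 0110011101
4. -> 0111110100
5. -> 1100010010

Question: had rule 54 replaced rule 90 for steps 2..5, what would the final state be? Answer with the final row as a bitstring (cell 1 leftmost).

(re-executing steps 2..5 under rule 54; state before step 2: 1010001111)
2. -> 0111010000
3. -> 1000111000
4. -> 1101000101
5. -> 0011101110

0011101110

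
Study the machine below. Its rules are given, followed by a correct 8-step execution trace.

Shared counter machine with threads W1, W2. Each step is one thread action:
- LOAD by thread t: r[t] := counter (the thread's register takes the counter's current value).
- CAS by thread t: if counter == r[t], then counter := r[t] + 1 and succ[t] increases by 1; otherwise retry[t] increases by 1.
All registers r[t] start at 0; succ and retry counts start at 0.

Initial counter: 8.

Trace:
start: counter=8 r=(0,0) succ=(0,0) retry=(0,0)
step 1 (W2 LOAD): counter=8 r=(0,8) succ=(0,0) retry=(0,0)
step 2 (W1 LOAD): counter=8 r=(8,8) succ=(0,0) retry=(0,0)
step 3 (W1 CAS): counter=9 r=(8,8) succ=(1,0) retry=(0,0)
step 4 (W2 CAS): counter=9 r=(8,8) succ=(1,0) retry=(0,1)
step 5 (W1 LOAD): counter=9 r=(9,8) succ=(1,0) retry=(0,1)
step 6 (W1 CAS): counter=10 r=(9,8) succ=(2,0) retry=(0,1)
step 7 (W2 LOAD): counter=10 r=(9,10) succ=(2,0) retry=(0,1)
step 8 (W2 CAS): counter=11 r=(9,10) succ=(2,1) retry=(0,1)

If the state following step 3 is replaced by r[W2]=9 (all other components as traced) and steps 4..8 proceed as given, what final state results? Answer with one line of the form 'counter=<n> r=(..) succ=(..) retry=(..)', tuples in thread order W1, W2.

counter=12 r=(10,11) succ=(2,2) retry=(0,0)

state after step 3 := counter=9 r=(8,9) succ=(1,0) retry=(0,0)
step 4 (W2 CAS): counter=10 r=(8,9) succ=(1,1) retry=(0,0)
step 5 (W1 LOAD): counter=10 r=(10,9) succ=(1,1) retry=(0,0)
step 6 (W1 CAS): counter=11 r=(10,9) succ=(2,1) retry=(0,0)
step 7 (W2 LOAD): counter=11 r=(10,11) succ=(2,1) retry=(0,0)
step 8 (W2 CAS): counter=12 r=(10,11) succ=(2,2) retry=(0,0)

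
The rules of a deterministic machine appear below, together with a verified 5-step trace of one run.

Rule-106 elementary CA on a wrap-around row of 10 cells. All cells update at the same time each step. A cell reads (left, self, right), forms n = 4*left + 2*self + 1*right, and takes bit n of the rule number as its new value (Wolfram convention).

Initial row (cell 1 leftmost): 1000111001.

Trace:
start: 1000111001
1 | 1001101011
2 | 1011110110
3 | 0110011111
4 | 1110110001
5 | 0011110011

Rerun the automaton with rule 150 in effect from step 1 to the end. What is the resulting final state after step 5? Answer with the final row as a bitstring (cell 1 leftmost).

0110100110

(re-executing steps 1..5 under rule 150; state before step 1: 1000111001)
1 | 0101010110
2 | 1101010001
3 | 1001011010
4 | 1111000010
5 | 0110100110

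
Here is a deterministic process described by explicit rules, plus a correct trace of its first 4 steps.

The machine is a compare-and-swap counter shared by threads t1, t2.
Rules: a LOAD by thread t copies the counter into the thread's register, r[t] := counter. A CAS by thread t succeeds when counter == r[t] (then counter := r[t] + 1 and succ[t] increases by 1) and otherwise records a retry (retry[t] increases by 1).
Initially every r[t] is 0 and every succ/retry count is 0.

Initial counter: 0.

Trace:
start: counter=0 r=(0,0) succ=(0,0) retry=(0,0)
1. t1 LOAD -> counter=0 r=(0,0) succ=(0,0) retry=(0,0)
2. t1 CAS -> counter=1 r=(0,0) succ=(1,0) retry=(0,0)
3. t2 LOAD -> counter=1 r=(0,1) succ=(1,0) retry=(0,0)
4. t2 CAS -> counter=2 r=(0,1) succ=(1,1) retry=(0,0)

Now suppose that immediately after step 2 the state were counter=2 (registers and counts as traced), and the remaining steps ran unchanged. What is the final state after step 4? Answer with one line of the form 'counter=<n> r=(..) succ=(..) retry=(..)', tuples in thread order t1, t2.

state after step 2 := counter=2 r=(0,0) succ=(1,0) retry=(0,0)
3. t2 LOAD -> counter=2 r=(0,2) succ=(1,0) retry=(0,0)
4. t2 CAS -> counter=3 r=(0,2) succ=(1,1) retry=(0,0)

counter=3 r=(0,2) succ=(1,1) retry=(0,0)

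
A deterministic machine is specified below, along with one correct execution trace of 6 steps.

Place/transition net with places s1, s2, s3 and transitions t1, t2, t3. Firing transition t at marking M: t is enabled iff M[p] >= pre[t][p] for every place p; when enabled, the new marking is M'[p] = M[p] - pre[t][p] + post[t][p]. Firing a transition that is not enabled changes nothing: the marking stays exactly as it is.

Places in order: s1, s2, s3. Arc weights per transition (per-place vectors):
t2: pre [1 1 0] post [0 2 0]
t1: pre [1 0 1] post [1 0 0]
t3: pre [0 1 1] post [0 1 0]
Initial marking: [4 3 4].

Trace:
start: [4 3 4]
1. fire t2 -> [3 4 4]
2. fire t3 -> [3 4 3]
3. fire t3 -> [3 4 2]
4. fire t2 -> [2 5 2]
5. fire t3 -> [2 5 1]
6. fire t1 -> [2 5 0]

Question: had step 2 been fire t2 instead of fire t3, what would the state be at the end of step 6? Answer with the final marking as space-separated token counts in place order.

1 6 1

(re-executing from step 2 with the substitution; state before step 2: [3 4 4])
2. fire t2 -> [2 5 4]
3. fire t3 -> [2 5 3]
4. fire t2 -> [1 6 3]
5. fire t3 -> [1 6 2]
6. fire t1 -> [1 6 1]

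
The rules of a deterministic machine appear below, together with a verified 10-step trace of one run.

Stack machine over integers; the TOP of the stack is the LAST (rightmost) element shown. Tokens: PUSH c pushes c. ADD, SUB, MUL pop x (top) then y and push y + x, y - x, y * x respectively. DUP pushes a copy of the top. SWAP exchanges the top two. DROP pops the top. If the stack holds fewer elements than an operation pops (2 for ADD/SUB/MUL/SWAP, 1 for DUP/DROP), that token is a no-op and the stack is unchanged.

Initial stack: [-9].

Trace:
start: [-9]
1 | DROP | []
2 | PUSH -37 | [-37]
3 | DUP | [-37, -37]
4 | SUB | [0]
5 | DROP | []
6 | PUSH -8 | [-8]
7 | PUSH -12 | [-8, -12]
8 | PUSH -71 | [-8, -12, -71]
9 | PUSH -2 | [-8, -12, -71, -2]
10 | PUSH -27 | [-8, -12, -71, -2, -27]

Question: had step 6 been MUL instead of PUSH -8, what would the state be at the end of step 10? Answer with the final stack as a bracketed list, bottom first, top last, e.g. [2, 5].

(re-executing from step 6 with the substitution; state before step 6: [])
6 | MUL | []
7 | PUSH -12 | [-12]
8 | PUSH -71 | [-12, -71]
9 | PUSH -2 | [-12, -71, -2]
10 | PUSH -27 | [-12, -71, -2, -27]

[-12, -71, -2, -27]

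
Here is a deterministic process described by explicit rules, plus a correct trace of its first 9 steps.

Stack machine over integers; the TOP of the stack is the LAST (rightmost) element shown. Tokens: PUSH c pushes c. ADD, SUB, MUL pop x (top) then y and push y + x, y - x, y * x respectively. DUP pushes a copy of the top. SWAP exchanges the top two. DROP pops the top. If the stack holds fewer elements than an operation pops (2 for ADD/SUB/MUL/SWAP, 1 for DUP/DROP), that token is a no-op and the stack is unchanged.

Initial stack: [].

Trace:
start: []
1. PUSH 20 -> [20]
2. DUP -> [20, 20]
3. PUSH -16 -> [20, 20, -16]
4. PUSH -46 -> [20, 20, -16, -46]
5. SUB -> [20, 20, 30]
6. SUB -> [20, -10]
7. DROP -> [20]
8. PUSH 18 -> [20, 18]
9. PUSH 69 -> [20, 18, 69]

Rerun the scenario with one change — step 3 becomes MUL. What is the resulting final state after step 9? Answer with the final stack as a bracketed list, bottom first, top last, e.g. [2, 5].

[18, 69]

(re-executing from step 3 with the substitution; state before step 3: [20, 20])
3. MUL -> [400]
4. PUSH -46 -> [400, -46]
5. SUB -> [446]
6. SUB -> [446]
7. DROP -> []
8. PUSH 18 -> [18]
9. PUSH 69 -> [18, 69]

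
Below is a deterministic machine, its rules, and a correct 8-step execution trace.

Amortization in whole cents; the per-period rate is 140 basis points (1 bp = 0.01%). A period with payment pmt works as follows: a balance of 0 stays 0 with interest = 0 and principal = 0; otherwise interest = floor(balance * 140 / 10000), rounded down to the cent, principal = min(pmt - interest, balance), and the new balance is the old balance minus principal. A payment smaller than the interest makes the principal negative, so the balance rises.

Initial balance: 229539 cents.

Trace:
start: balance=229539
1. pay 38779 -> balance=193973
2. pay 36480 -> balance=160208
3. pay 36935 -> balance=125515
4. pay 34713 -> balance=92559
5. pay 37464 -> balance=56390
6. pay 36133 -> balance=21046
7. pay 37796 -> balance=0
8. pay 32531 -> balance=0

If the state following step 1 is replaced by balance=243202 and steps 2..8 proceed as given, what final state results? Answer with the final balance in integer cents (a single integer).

state after step 1 := balance=243202
2. pay 36480 -> balance=210126
3. pay 36935 -> balance=176132
4. pay 34713 -> balance=143884
5. pay 37464 -> balance=108434
6. pay 36133 -> balance=73819
7. pay 37796 -> balance=37056
8. pay 32531 -> balance=5043

5043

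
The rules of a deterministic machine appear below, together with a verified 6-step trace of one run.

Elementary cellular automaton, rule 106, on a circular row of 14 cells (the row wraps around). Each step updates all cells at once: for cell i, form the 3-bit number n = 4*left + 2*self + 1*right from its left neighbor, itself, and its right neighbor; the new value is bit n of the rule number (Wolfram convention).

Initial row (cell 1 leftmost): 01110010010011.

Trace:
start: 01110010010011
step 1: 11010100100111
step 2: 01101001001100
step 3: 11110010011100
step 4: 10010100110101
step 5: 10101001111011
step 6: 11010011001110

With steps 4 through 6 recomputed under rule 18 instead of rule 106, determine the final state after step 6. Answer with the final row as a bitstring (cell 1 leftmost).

(re-executing steps 4..6 under rule 18; state before step 4: 11110010011100)
step 4: 00001101100011
step 5: 10010000010100
step 6: 01101000100011

01101000100011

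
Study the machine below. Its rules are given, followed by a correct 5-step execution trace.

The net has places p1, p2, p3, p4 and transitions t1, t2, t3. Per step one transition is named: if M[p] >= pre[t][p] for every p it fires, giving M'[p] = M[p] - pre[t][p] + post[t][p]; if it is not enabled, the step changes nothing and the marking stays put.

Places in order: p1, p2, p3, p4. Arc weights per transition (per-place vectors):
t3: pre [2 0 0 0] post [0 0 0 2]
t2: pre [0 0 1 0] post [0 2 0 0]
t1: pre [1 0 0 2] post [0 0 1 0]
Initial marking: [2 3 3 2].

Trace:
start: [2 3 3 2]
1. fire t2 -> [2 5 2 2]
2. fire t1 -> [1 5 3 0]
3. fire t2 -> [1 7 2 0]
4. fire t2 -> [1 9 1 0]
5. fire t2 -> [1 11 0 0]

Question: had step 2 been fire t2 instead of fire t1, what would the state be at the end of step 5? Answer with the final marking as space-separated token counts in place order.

2 9 0 2

(re-executing from step 2 with the substitution; state before step 2: [2 5 2 2])
2. fire t2 -> [2 7 1 2]
3. fire t2 -> [2 9 0 2]
4. fire t2 -> [2 9 0 2]
5. fire t2 -> [2 9 0 2]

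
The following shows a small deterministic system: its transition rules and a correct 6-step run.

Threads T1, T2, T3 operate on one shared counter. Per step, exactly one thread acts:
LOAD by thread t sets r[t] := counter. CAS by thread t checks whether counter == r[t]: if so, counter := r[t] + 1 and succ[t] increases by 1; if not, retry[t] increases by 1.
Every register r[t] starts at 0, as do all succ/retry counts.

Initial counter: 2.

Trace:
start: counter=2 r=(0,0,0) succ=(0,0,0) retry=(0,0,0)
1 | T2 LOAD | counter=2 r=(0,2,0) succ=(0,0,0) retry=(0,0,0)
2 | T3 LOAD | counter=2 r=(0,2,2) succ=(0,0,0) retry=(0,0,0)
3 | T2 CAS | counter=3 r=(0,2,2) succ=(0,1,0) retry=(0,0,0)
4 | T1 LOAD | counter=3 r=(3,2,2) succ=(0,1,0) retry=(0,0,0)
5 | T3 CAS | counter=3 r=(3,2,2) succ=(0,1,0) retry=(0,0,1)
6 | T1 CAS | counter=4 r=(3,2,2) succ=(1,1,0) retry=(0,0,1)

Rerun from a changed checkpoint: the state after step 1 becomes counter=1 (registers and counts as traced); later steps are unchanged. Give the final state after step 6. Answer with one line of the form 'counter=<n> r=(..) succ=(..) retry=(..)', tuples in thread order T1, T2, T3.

state after step 1 := counter=1 r=(0,2,0) succ=(0,0,0) retry=(0,0,0)
2 | T3 LOAD | counter=1 r=(0,2,1) succ=(0,0,0) retry=(0,0,0)
3 | T2 CAS | counter=1 r=(0,2,1) succ=(0,0,0) retry=(0,1,0)
4 | T1 LOAD | counter=1 r=(1,2,1) succ=(0,0,0) retry=(0,1,0)
5 | T3 CAS | counter=2 r=(1,2,1) succ=(0,0,1) retry=(0,1,0)
6 | T1 CAS | counter=2 r=(1,2,1) succ=(0,0,1) retry=(1,1,0)

counter=2 r=(1,2,1) succ=(0,0,1) retry=(1,1,0)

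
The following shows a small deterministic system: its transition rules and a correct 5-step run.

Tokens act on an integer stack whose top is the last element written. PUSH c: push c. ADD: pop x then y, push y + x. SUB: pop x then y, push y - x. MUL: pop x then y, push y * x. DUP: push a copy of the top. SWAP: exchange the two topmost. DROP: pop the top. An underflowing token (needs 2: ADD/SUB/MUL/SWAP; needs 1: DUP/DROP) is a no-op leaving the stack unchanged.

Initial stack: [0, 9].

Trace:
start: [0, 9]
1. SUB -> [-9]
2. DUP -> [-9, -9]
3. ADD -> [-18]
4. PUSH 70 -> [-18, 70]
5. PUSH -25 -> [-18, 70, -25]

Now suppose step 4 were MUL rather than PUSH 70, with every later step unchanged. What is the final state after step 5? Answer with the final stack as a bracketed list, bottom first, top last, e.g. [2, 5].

(re-executing from step 4 with the substitution; state before step 4: [-18])
4. MUL -> [-18]
5. PUSH -25 -> [-18, -25]

[-18, -25]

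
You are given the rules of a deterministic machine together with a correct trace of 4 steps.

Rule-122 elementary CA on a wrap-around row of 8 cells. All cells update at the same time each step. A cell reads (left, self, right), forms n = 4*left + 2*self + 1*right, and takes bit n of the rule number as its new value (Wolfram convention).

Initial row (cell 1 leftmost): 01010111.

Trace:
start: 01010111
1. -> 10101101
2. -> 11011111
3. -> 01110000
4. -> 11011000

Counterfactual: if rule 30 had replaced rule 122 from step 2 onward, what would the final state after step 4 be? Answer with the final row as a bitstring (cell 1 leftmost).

00001000

(re-executing steps 2..4 under rule 30; state before step 2: 10101101)
2. -> 00101001
3. -> 11101111
4. -> 00001000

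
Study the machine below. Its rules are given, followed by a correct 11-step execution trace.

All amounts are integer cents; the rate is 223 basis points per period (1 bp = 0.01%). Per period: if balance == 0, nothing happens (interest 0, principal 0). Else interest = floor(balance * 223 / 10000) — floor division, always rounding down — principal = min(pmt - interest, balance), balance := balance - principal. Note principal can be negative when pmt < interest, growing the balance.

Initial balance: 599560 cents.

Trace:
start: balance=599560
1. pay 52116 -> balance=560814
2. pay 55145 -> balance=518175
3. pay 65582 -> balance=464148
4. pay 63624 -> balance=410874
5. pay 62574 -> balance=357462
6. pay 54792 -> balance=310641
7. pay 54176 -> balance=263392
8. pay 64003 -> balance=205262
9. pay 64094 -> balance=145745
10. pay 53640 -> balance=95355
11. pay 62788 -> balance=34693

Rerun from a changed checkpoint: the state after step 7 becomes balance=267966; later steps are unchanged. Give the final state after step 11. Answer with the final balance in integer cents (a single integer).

state after step 7 := balance=267966
8. pay 64003 -> balance=209938
9. pay 64094 -> balance=150525
10. pay 53640 -> balance=100241
11. pay 62788 -> balance=39688

39688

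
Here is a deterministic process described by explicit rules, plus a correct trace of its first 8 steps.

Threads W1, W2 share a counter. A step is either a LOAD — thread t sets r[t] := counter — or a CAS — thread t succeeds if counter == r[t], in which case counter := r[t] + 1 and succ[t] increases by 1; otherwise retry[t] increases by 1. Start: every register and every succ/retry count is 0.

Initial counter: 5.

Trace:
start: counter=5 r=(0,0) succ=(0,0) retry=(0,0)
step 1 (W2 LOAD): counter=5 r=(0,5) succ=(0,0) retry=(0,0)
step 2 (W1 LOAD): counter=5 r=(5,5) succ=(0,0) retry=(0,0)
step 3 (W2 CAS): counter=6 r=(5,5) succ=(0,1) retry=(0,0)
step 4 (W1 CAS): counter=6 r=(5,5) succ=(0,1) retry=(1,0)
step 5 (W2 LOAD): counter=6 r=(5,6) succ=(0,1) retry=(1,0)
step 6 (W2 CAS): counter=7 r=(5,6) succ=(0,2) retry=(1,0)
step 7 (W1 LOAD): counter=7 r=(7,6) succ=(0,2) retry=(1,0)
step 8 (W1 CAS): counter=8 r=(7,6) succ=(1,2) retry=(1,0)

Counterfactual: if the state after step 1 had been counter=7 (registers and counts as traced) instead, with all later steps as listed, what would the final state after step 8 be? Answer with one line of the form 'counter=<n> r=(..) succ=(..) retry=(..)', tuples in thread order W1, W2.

counter=10 r=(9,8) succ=(2,1) retry=(0,1)

state after step 1 := counter=7 r=(0,5) succ=(0,0) retry=(0,0)
step 2 (W1 LOAD): counter=7 r=(7,5) succ=(0,0) retry=(0,0)
step 3 (W2 CAS): counter=7 r=(7,5) succ=(0,0) retry=(0,1)
step 4 (W1 CAS): counter=8 r=(7,5) succ=(1,0) retry=(0,1)
step 5 (W2 LOAD): counter=8 r=(7,8) succ=(1,0) retry=(0,1)
step 6 (W2 CAS): counter=9 r=(7,8) succ=(1,1) retry=(0,1)
step 7 (W1 LOAD): counter=9 r=(9,8) succ=(1,1) retry=(0,1)
step 8 (W1 CAS): counter=10 r=(9,8) succ=(2,1) retry=(0,1)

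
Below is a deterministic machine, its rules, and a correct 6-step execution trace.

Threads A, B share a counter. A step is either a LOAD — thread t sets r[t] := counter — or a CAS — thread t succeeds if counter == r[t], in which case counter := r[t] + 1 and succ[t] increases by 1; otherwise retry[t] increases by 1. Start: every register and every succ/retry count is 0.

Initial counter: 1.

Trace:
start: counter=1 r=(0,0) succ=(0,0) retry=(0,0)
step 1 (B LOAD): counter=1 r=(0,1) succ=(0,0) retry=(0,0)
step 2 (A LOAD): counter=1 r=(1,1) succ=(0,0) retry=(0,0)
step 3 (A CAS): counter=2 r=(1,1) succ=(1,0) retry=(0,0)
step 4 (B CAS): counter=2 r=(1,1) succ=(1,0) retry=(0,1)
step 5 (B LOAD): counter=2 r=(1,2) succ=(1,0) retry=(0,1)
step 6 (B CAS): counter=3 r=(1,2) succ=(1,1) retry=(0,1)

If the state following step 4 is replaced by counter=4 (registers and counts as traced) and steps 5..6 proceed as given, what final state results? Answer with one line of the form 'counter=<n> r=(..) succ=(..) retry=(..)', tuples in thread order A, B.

state after step 4 := counter=4 r=(1,1) succ=(1,0) retry=(0,1)
step 5 (B LOAD): counter=4 r=(1,4) succ=(1,0) retry=(0,1)
step 6 (B CAS): counter=5 r=(1,4) succ=(1,1) retry=(0,1)

counter=5 r=(1,4) succ=(1,1) retry=(0,1)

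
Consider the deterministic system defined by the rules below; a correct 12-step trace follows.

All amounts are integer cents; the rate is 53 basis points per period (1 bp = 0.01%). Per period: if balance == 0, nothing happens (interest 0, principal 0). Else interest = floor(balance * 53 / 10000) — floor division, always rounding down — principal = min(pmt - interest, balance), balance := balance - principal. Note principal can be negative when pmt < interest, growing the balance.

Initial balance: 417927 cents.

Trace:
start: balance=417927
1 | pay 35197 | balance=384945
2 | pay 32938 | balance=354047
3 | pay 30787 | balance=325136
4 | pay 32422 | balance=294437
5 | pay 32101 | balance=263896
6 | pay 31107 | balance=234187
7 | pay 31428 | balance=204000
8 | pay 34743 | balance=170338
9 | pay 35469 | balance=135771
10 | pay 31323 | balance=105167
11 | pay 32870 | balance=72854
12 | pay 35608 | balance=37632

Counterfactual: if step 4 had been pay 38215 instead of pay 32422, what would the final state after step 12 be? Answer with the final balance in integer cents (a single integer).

(re-executing from step 4 with the substitution; state before step 4: balance=325136)
4 | pay 38215 | balance=288644
5 | pay 32101 | balance=258072
6 | pay 31107 | balance=228332
7 | pay 31428 | balance=198114
8 | pay 34743 | balance=164421
9 | pay 35469 | balance=129823
10 | pay 31323 | balance=99188
11 | pay 32870 | balance=66843
12 | pay 35608 | balance=31589

31589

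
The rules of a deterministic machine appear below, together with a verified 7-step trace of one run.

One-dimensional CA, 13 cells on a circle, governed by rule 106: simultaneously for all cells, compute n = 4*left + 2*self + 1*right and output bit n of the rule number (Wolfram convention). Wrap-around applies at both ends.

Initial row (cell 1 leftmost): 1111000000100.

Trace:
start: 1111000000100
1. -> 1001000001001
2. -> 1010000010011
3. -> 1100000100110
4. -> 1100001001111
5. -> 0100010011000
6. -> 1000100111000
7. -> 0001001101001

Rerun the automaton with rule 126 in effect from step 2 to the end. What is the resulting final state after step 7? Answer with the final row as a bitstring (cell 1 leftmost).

(re-executing steps 2..7 under rule 126; state before step 2: 1001000001001)
2. -> 1111100011111
3. -> 0000110110000
4. -> 0001111111000
5. -> 0011000001100
6. -> 0111100011110
7. -> 1100110110011

1100110110011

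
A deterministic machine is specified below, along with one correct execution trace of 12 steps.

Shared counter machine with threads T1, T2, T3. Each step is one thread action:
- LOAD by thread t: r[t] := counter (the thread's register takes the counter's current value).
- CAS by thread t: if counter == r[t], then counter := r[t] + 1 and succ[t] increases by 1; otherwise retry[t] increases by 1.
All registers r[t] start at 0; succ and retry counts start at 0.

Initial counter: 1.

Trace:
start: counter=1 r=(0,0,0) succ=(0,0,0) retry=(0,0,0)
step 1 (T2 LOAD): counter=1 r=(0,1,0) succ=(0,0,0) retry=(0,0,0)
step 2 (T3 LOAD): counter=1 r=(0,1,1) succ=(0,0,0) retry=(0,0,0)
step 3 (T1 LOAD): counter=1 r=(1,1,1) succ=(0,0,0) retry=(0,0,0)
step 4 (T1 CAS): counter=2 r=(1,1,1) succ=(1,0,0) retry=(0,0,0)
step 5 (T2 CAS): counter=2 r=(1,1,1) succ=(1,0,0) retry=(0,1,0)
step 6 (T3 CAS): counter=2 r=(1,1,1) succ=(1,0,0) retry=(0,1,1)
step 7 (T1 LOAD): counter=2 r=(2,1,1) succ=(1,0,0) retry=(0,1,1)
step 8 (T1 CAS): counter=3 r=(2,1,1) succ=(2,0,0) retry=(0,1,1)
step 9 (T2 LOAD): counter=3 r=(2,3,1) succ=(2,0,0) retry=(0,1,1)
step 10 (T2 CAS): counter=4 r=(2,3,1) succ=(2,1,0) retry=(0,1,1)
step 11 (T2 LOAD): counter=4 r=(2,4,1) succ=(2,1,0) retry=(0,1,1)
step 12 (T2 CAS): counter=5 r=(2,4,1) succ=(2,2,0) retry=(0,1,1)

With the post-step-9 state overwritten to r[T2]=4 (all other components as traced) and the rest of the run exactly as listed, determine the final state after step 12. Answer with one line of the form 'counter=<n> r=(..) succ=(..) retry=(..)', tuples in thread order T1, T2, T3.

counter=4 r=(2,3,1) succ=(2,1,0) retry=(0,2,1)

state after step 9 := counter=3 r=(2,4,1) succ=(2,0,0) retry=(0,1,1)
step 10 (T2 CAS): counter=3 r=(2,4,1) succ=(2,0,0) retry=(0,2,1)
step 11 (T2 LOAD): counter=3 r=(2,3,1) succ=(2,0,0) retry=(0,2,1)
step 12 (T2 CAS): counter=4 r=(2,3,1) succ=(2,1,0) retry=(0,2,1)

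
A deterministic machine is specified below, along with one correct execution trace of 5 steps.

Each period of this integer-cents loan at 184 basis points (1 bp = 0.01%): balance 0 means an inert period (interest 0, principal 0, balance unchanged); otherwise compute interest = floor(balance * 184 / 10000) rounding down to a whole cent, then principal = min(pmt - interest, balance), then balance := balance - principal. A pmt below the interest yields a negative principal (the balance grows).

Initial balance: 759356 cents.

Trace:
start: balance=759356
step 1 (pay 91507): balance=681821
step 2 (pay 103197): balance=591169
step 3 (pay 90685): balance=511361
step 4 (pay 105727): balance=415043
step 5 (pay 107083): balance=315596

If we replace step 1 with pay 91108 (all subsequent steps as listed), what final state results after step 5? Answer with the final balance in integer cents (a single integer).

(re-executing from step 1 with the substitution; state before step 1: balance=759356)
step 1 (pay 91108): balance=682220
step 2 (pay 103197): balance=591575
step 3 (pay 90685): balance=511774
step 4 (pay 105727): balance=415463
step 5 (pay 107083): balance=316024

316024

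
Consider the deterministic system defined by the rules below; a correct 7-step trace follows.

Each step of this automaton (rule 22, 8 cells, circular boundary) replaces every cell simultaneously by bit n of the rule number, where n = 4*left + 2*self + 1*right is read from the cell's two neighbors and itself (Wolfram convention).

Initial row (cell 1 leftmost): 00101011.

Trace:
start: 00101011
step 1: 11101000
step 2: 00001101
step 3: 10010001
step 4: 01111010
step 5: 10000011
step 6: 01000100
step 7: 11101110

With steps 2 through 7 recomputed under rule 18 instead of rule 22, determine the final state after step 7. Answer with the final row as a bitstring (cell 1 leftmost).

00000000

(re-executing steps 2..7 under rule 18; state before step 2: 11101000)
step 2: 00000101
step 3: 10001000
step 4: 01010101
step 5: 00000000
step 6: 00000000
step 7: 00000000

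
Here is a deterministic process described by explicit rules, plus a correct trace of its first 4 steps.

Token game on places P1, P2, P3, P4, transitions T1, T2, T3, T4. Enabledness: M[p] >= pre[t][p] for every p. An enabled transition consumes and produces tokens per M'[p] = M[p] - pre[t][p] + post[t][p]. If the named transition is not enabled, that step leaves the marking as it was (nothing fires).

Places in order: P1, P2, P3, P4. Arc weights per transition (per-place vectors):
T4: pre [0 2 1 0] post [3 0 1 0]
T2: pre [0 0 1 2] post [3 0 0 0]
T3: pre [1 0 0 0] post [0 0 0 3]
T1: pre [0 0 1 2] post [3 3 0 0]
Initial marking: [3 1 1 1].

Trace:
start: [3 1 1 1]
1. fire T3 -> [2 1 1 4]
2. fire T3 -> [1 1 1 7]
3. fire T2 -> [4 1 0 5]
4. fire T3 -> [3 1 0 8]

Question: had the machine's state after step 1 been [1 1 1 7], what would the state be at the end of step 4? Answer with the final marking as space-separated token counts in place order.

state after step 1 := [1 1 1 7]
2. fire T3 -> [0 1 1 10]
3. fire T2 -> [3 1 0 8]
4. fire T3 -> [2 1 0 11]

2 1 0 11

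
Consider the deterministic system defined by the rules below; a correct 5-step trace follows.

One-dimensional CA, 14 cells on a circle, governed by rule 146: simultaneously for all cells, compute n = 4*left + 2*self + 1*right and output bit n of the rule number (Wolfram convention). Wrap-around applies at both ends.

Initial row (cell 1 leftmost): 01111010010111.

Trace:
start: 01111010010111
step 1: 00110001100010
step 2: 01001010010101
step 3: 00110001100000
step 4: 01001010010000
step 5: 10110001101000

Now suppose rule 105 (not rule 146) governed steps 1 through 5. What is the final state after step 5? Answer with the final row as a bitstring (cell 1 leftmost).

(re-executing steps 1..5 under rule 105; state before step 1: 01111010010111)
step 1: 11001100001101
step 2: 01001101101111
step 3: 10001111111001
step 4: 10101000001001
step 5: 11010011100001

11010011100001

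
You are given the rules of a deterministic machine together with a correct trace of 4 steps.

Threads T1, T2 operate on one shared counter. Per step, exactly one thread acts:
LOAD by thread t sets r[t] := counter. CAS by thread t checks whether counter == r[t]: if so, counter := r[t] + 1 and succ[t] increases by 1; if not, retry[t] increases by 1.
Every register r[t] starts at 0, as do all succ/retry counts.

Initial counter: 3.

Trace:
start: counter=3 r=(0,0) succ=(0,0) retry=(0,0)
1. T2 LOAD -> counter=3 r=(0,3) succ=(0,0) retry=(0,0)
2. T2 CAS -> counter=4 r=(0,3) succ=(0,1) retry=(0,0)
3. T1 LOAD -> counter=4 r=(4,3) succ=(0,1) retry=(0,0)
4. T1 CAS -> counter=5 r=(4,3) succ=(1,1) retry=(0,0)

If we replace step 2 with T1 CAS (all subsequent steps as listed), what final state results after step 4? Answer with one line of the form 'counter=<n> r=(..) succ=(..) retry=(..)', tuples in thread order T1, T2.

(re-executing from step 2 with the substitution; state before step 2: counter=3 r=(0,3) succ=(0,0) retry=(0,0))
2. T1 CAS -> counter=3 r=(0,3) succ=(0,0) retry=(1,0)
3. T1 LOAD -> counter=3 r=(3,3) succ=(0,0) retry=(1,0)
4. T1 CAS -> counter=4 r=(3,3) succ=(1,0) retry=(1,0)

counter=4 r=(3,3) succ=(1,0) retry=(1,0)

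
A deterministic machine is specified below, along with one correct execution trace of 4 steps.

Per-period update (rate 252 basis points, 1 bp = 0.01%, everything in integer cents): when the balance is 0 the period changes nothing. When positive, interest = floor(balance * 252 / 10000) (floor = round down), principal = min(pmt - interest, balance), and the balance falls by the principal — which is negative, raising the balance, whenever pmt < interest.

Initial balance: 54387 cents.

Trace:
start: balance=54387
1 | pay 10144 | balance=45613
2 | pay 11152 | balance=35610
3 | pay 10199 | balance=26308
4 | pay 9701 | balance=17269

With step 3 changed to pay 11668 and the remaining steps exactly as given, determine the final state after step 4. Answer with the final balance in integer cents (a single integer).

15763

(re-executing from step 3 with the substitution; state before step 3: balance=35610)
3 | pay 11668 | balance=24839
4 | pay 9701 | balance=15763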